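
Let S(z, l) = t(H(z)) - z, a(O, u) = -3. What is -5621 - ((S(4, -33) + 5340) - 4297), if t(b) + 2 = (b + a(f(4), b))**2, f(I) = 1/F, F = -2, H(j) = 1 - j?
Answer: -6694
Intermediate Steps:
f(I) = -1/2 (f(I) = 1/(-2) = -1/2)
t(b) = -2 + (-3 + b)**2 (t(b) = -2 + (b - 3)**2 = -2 + (-3 + b)**2)
S(z, l) = -2 + (-2 - z)**2 - z (S(z, l) = (-2 + (-3 + (1 - z))**2) - z = (-2 + (-2 - z)**2) - z = -2 + (-2 - z)**2 - z)
-5621 - ((S(4, -33) + 5340) - 4297) = -5621 - (((-2 + (2 + 4)**2 - 1*4) + 5340) - 4297) = -5621 - (((-2 + 6**2 - 4) + 5340) - 4297) = -5621 - (((-2 + 36 - 4) + 5340) - 4297) = -5621 - ((30 + 5340) - 4297) = -5621 - (5370 - 4297) = -5621 - 1*1073 = -5621 - 1073 = -6694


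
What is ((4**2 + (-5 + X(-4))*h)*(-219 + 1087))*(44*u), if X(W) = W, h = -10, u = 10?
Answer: 40483520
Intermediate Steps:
((4**2 + (-5 + X(-4))*h)*(-219 + 1087))*(44*u) = ((4**2 + (-5 - 4)*(-10))*(-219 + 1087))*(44*10) = ((16 - 9*(-10))*868)*440 = ((16 + 90)*868)*440 = (106*868)*440 = 92008*440 = 40483520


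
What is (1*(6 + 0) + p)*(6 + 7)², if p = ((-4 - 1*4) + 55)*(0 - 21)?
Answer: -165789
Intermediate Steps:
p = -987 (p = ((-4 - 4) + 55)*(-21) = (-8 + 55)*(-21) = 47*(-21) = -987)
(1*(6 + 0) + p)*(6 + 7)² = (1*(6 + 0) - 987)*(6 + 7)² = (1*6 - 987)*13² = (6 - 987)*169 = -981*169 = -165789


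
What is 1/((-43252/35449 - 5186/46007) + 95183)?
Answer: 1630902143/155231984943891 ≈ 1.0506e-5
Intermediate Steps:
1/((-43252/35449 - 5186/46007) + 95183) = 1/(-2173733278/1630902143 + 95183) = 1/(155231984943891/1630902143) = 1630902143/155231984943891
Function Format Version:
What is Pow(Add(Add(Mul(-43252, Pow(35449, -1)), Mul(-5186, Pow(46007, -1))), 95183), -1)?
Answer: Rational(1630902143, 155231984943891) ≈ 1.0506e-5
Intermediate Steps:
Pow(Add(Add(Mul(-43252, Pow(35449, -1)), Mul(-5186, Pow(46007, -1))), 95183), -1) = Pow(Add(Add(Mul(-43252, Rational(1, 35449)), Mul(-5186, Rational(1, 46007))), 95183), -1) = Pow(Add(Add(Rational(-43252, 35449), Rational(-5186, 46007)), 95183), -1) = Pow(Add(Rational(-2173733278, 1630902143), 95183), -1) = Pow(Rational(155231984943891, 1630902143), -1) = Rational(1630902143, 155231984943891)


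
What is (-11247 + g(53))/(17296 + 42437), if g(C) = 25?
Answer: -11222/59733 ≈ -0.18787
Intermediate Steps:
(-11247 + g(53))/(17296 + 42437) = (-11247 + 25)/(17296 + 42437) = -11222/59733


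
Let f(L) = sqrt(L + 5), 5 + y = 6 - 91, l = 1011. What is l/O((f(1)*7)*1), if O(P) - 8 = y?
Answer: -1011/82 ≈ -12.329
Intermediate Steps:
y = -90 (y = -5 + (6 - 91) = -5 - 85 = -90)
f(L) = sqrt(5 + L)
O(P) = -82 (O(P) = 8 - 90 = -82)
l/O((f(1)*7)*1) = 1011/(-82) = 1011*(-1/82) = -1011/82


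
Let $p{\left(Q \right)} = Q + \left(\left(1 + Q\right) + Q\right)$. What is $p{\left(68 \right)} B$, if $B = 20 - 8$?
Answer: $2460$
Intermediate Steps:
$B = 12$
$p{\left(Q \right)} = 1 + 3 Q$ ($p{\left(Q \right)} = Q + \left(1 + 2 Q\right) = 1 + 3 Q$)
$p{\left(68 \right)} B = \left(1 + 3 \cdot 68\right) 12 = \left(1 + 204\right) 12 = 205 \cdot 12 = 2460$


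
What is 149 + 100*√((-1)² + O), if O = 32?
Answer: 149 + 100*√33 ≈ 723.46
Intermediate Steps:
149 + 100*√((-1)² + O) = 149 + 100*√((-1)² + 32) = 149 + 100*√(1 + 32) = 149 + 100*√33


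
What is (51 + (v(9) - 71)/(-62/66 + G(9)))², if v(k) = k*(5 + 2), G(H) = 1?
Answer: 6561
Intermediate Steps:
v(k) = 7*k (v(k) = k*7 = 7*k)
(51 + (v(9) - 71)/(-62/66 + G(9)))² = (51 + (7*9 - 71)/(-62/66 + 1))² = (51 + (63 - 71)/(-62*1/66 + 1))² = (51 - 8/(-31/33 + 1))² = (51 - 8/2/33)² = (51 - 8*33/2)² = (51 - 132)² = (-81)² = 6561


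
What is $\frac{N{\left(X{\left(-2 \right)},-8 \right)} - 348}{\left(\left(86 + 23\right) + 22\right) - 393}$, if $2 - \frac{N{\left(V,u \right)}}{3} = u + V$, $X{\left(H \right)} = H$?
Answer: $\frac{156}{131} \approx 1.1908$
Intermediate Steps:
$N{\left(V,u \right)} = 6 - 3 V - 3 u$ ($N{\left(V,u \right)} = 6 - 3 \left(u + V\right) = 6 - 3 \left(V + u\right) = 6 - \left(3 V + 3 u\right) = 6 - 3 V - 3 u$)
$\frac{N{\left(X{\left(-2 \right)},-8 \right)} - 348}{\left(\left(86 + 23\right) + 22\right) - 393} = \frac{\left(6 - -6 - -24\right) - 348}{\left(\left(86 + 23\right) + 22\right) - 393} = \frac{\left(6 + 6 + 24\right) - 348}{\left(109 + 22\right) - 393} = \frac{36 - 348}{131 - 393} = - \frac{312}{-262} = \left(-312\right) \left(- \frac{1}{262}\right) = \frac{156}{131}$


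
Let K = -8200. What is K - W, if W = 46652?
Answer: -54852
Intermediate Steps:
K - W = -8200 - 1*46652 = -8200 - 46652 = -54852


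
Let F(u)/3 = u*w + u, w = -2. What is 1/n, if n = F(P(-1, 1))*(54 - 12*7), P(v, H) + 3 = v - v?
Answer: -1/270 ≈ -0.0037037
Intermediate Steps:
P(v, H) = -3 (P(v, H) = -3 + (v - v) = -3 + 0 = -3)
F(u) = -3*u (F(u) = 3*(u*(-2) + u) = 3*(-2*u + u) = 3*(-u) = -3*u)
n = -270 (n = (-3*(-3))*(54 - 12*7) = 9*(54 - 84) = 9*(-30) = -270)
1/n = 1/(-270) = -1/270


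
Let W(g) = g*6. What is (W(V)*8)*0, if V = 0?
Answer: 0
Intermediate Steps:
W(g) = 6*g
(W(V)*8)*0 = ((6*0)*8)*0 = (0*8)*0 = 0*0 = 0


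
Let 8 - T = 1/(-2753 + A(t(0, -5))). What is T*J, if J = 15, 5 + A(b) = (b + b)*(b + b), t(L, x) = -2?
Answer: 109685/914 ≈ 120.01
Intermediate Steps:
A(b) = -5 + 4*b² (A(b) = -5 + (b + b)*(b + b) = -5 + (2*b)*(2*b) = -5 + 4*b²)
T = 21937/2742 (T = 8 - 1/(-2753 + (-5 + 4*(-2)²)) = 8 - 1/(-2753 + (-5 + 4*4)) = 8 - 1/(-2753 + (-5 + 16)) = 8 - 1/(-2753 + 11) = 8 - 1/(-2742) = 8 - 1*(-1/2742) = 8 + 1/2742 = 21937/2742 ≈ 8.0004)
T*J = (21937/2742)*15 = 109685/914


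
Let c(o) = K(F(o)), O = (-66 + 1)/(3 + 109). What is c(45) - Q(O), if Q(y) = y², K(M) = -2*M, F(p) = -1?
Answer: 20863/12544 ≈ 1.6632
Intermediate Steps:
O = -65/112 ≈ -0.58036
c(o) = 2 (c(o) = -2*(-1) = 2)
c(45) - Q(O) = 2 - (-65/112)² = 2 - 1*4225/12544 = 2 - 4225/12544 = 20863/12544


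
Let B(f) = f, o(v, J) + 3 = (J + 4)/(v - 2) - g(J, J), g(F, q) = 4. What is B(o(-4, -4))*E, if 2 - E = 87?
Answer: 595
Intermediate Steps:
E = -85 (E = 2 - 1*87 = 2 - 87 = -85)
o(v, J) = -7 + (4 + J)/(-2 + v) (o(v, J) = -3 + ((J + 4)/(v - 2) - 1*4) = -3 + ((4 + J)/(-2 + v) - 4) = -3 + (-4 + (4 + J)/(-2 + v)) = -7 + (4 + J)/(-2 + v))
B(o(-4, -4))*E = ((18 - 4 - 7*(-4))/(-2 - 4))*(-85) = ((18 - 4 + 28)/(-6))*(-85) = -1/6*42*(-85) = -7*(-85) = 595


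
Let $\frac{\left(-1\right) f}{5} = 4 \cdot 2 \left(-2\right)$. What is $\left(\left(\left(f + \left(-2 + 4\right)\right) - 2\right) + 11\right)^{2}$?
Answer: $8281$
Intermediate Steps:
$f = 80$ ($f = - 5 \cdot 4 \cdot 2 \left(-2\right) = - 5 \cdot 8 \left(-2\right) = \left(-5\right) \left(-16\right) = 80$)
$\left(\left(\left(f + \left(-2 + 4\right)\right) - 2\right) + 11\right)^{2} = \left(\left(\left(80 + \left(-2 + 4\right)\right) - 2\right) + 11\right)^{2} = \left(\left(\left(80 + 2\right) - 2\right) + 11\right)^{2} = \left(\left(82 - 2\right) + 11\right)^{2} = \left(80 + 11\right)^{2} = 91^{2} = 8281$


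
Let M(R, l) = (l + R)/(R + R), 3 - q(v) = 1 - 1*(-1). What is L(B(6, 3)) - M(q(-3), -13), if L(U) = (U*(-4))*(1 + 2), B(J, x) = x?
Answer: -30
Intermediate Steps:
q(v) = 1 (q(v) = 3 - (1 - 1*(-1)) = 3 - (1 + 1) = 3 - 1*2 = 3 - 2 = 1)
L(U) = -12*U (L(U) = -4*U*3 = -12*U)
M(R, l) = (R + l)/(2*R) (M(R, l) = (R + l)/((2*R)) = (R + l)*(1/(2*R)) = (R + l)/(2*R))
L(B(6, 3)) - M(q(-3), -13) = -12*3 - (1 - 13)/(2*1) = -36 - (-12)/2 = -36 - 1*(-6) = -36 + 6 = -30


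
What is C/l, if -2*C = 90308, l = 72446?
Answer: -22577/36223 ≈ -0.62328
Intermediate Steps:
C = -45154 (C = -1/2*90308 = -45154)
C/l = -45154/72446 = -45154*1/72446 = -22577/36223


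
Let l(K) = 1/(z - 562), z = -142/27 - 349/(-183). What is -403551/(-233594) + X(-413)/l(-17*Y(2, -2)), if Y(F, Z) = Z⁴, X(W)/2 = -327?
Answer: 47416867272919/128243106 ≈ 3.6974e+5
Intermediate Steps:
z = -5521/1647 (z = -142*1/27 - 349*(-1/183) = -142/27 + 349/183 = -5521/1647 ≈ -3.3522)
X(W) = -654 (X(W) = 2*(-327) = -654)
l(K) = -1647/931135 (l(K) = 1/(-5521/1647 - 562) = 1/(-931135/1647) = -1647/931135)
-403551/(-233594) + X(-413)/l(-17*Y(2, -2)) = -403551/(-233594) - 654/(-1647/931135) = -403551*(-1/233594) - 654*(-931135/1647) = 403551/233594 + 202987430/549 = 47416867272919/128243106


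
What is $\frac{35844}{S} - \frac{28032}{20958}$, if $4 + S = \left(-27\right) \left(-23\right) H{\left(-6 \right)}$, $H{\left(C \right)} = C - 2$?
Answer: $- \frac{37108069}{4341799} \approx -8.5467$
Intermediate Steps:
$H{\left(C \right)} = -2 + C$ ($H{\left(C \right)} = C - 2 = -2 + C$)
$S = -4972$ ($S = -4 + \left(-27\right) \left(-23\right) \left(-2 - 6\right) = -4 + 621 \left(-8\right) = -4 - 4968 = -4972$)
$\frac{35844}{S} - \frac{28032}{20958} = \frac{35844}{-4972} - \frac{28032}{20958} = 35844 \left(- \frac{1}{4972}\right) - \frac{4672}{3493} = - \frac{8961}{1243} - \frac{4672}{3493} = - \frac{37108069}{4341799}$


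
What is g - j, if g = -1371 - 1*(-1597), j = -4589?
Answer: 4815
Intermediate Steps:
g = 226 (g = -1371 + 1597 = 226)
g - j = 226 - 1*(-4589) = 226 + 4589 = 4815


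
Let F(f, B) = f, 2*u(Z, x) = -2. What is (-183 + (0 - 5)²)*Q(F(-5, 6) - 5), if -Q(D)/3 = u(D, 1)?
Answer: -474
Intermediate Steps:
u(Z, x) = -1 (u(Z, x) = (½)*(-2) = -1)
Q(D) = 3 (Q(D) = -3*(-1) = 3)
(-183 + (0 - 5)²)*Q(F(-5, 6) - 5) = (-183 + (0 - 5)²)*3 = (-183 + (-5)²)*3 = (-183 + 25)*3 = -158*3 = -474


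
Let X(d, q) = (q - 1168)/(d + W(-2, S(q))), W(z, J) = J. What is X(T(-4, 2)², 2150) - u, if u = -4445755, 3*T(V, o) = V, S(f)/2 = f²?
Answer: 184954557957959/41602508 ≈ 4.4458e+6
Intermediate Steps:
S(f) = 2*f²
T(V, o) = V/3
X(d, q) = (-1168 + q)/(d + 2*q²) (X(d, q) = (q - 1168)/(d + 2*q²) = (-1168 + q)/(d + 2*q²))
X(T(-4, 2)², 2150) - u = (-1168 + 2150)/(((⅓)*(-4))² + 2*2150²) - 1*(-4445755) = 982/((-4/3)² + 2*4622500) + 4445755 = 982/(16/9 + 9245000) + 4445755 = 982/(83205016/9) + 4445755 = (9/83205016)*982 + 4445755 = 4419/41602508 + 4445755 = 184954557957959/41602508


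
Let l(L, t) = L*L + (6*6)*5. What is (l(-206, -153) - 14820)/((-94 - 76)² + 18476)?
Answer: 6949/11844 ≈ 0.58671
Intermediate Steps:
l(L, t) = 180 + L² (l(L, t) = L² + 36*5 = L² + 180 = 180 + L²)
(l(-206, -153) - 14820)/((-94 - 76)² + 18476) = ((180 + (-206)²) - 14820)/((-94 - 76)² + 18476) = ((180 + 42436) - 14820)/((-170)² + 18476) = (42616 - 14820)/(28900 + 18476) = 27796/47376 = 27796*(1/47376) = 6949/11844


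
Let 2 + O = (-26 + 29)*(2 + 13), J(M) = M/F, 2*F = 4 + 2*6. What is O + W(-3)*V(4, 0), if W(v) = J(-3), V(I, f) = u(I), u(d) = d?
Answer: 83/2 ≈ 41.500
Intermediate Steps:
F = 8 (F = (4 + 2*6)/2 = (4 + 12)/2 = (½)*16 = 8)
V(I, f) = I
J(M) = M/8
W(v) = -3/8 (W(v) = (⅛)*(-3) = -3/8)
O = 43 (O = -2 + (-26 + 29)*(2 + 13) = -2 + 3*15 = -2 + 45 = 43)
O + W(-3)*V(4, 0) = 43 - 3/8*4 = 43 - 3/2 = 83/2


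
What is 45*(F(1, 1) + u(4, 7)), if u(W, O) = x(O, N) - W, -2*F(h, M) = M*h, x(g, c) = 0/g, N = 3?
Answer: -405/2 ≈ -202.50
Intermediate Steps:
x(g, c) = 0
F(h, M) = -M*h/2
u(W, O) = -W (u(W, O) = 0 - W = -W)
45*(F(1, 1) + u(4, 7)) = 45*(-1/2*1*1 - 1*4) = 45*(-1/2 - 4) = 45*(-9/2) = -405/2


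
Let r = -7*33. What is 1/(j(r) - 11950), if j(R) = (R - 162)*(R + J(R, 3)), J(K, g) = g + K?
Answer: 1/168437 ≈ 5.9369e-6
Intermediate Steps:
r = -231
J(K, g) = K + g
j(R) = (-162 + R)*(3 + 2*R) (j(R) = (R - 162)*(R + (R + 3)) = (-162 + R)*(R + (3 + R)) = (-162 + R)*(3 + 2*R))
1/(j(r) - 11950) = 1/((-486 - 321*(-231) + 2*(-231)²) - 11950) = 1/((-486 + 74151 + 2*53361) - 11950) = 1/((-486 + 74151 + 106722) - 11950) = 1/(180387 - 11950) = 1/168437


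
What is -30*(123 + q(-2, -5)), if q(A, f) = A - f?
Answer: -3780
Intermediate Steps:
-30*(123 + q(-2, -5)) = -30*(123 + (-2 - 1*(-5))) = -30*(123 + (-2 + 5)) = -30*(123 + 3) = -30*126 = -3780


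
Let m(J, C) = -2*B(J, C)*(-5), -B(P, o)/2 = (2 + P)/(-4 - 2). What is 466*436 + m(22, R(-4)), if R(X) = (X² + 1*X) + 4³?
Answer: 203256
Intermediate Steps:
R(X) = 64 + X + X² (R(X) = (X² + X) + 64 = (X + X²) + 64 = 64 + X + X²)
B(P, o) = ⅔ + P/3 (B(P, o) = -2*(2 + P)/(-4 - 2) = -2*(2 + P)/(-6) = -2*(2 + P)*(-1)/6 = -2*(-⅓ - P/6) = ⅔ + P/3)
m(J, C) = 20/3 + 10*J/3 (m(J, C) = -2*(⅔ + J/3)*(-5) = (-4/3 - 2*J/3)*(-5) = 20/3 + 10*J/3)
466*436 + m(22, R(-4)) = 466*436 + (20/3 + (10/3)*22) = 203176 + (20/3 + 220/3) = 203176 + 80 = 203256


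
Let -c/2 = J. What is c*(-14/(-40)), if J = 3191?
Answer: -22337/10 ≈ -2233.7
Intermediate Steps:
c = -6382 (c = -2*3191 = -6382)
c*(-14/(-40)) = -(-89348)/(-40) = -(-89348)*(-1)/40 = -6382*7/20 = -22337/10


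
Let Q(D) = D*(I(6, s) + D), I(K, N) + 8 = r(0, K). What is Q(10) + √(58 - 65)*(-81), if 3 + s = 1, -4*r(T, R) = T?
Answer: 20 - 81*I*√7 ≈ 20.0 - 214.31*I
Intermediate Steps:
r(T, R) = -T/4
s = -2 (s = -3 + 1 = -2)
I(K, N) = -8 (I(K, N) = -8 - ¼*0 = -8 + 0 = -8)
Q(D) = D*(-8 + D)
Q(10) + √(58 - 65)*(-81) = 10*(-8 + 10) + √(58 - 65)*(-81) = 10*2 + √(-7)*(-81) = 20 + (I*√7)*(-81) = 20 - 81*I*√7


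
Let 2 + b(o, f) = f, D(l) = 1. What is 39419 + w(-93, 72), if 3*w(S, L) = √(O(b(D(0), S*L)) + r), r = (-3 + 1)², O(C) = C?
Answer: 39419 + I*√6694/3 ≈ 39419.0 + 27.272*I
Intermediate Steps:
b(o, f) = -2 + f
r = 4 (r = (-2)² = 4)
w(S, L) = √(2 + L*S)/3 (w(S, L) = √((-2 + S*L) + 4)/3 = √((-2 + L*S) + 4)/3 = √(2 + L*S)/3)
39419 + w(-93, 72) = 39419 + √(2 + 72*(-93))/3 = 39419 + √(2 - 6696)/3 = 39419 + √(-6694)/3 = 39419 + (I*√6694)/3 = 39419 + I*√6694/3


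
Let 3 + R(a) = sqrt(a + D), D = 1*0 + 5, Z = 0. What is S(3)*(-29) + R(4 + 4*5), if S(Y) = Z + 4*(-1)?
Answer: 113 + sqrt(29) ≈ 118.39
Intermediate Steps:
D = 5 (D = 0 + 5 = 5)
R(a) = -3 + sqrt(5 + a) (R(a) = -3 + sqrt(a + 5) = -3 + sqrt(5 + a))
S(Y) = -4 (S(Y) = 0 + 4*(-1) = 0 - 4 = -4)
S(3)*(-29) + R(4 + 4*5) = -4*(-29) + (-3 + sqrt(5 + (4 + 4*5))) = 116 + (-3 + sqrt(5 + (4 + 20))) = 116 + (-3 + sqrt(5 + 24)) = 116 + (-3 + sqrt(29)) = 113 + sqrt(29)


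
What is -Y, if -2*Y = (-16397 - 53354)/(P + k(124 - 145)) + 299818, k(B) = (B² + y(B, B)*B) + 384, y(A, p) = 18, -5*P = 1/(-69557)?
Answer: 46585416747393/310919792 ≈ 1.4983e+5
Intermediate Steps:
P = 1/347785 (P = -⅕/(-69557) = -⅕*(-1/69557) = 1/347785 ≈ 2.8753e-6)
k(B) = 384 + B² + 18*B (k(B) = (B² + 18*B) + 384 = 384 + B² + 18*B)
Y = -46585416747393/310919792 (Y = -((-16397 - 53354)/(1/347785 + (384 + (124 - 145)² + 18*(124 - 145))) + 299818)/2 = -(-69751/(1/347785 + (384 + (-21)² + 18*(-21))) + 299818)/2 = -(-69751/(1/347785 + (384 + 441 - 378)) + 299818)/2 = -(-69751/(1/347785 + 447) + 299818)/2 = -(-69751/155459896/347785 + 299818)/2 = -(-69751*347785/155459896 + 299818)/2 = -(-24258351535/155459896 + 299818)/2 = -½*46585416747393/155459896 = -46585416747393/310919792 ≈ -1.4983e+5)
-Y = -1*(-46585416747393/310919792) = 46585416747393/310919792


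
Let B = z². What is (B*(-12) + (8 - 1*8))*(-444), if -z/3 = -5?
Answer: 1198800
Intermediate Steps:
z = 15 (z = -3*(-5) = 15)
B = 225 (B = 15² = 225)
(B*(-12) + (8 - 1*8))*(-444) = (225*(-12) + (8 - 1*8))*(-444) = (-2700 + (8 - 8))*(-444) = (-2700 + 0)*(-444) = -2700*(-444) = 1198800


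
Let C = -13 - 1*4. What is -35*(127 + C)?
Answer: -3850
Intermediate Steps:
C = -17 (C = -13 - 4 = -17)
-35*(127 + C) = -35*(127 - 17) = -35*110 = -3850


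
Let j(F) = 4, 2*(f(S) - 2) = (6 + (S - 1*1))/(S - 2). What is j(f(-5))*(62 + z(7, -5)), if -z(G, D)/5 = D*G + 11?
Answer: 728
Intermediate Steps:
z(G, D) = -55 - 5*D*G (z(G, D) = -5*(D*G + 11) = -5*(11 + D*G) = -55 - 5*D*G)
f(S) = 2 + (5 + S)/(2*(-2 + S)) (f(S) = 2 + ((6 + (S - 1*1))/(S - 2))/2 = 2 + ((6 + (S - 1))/(-2 + S))/2 = 2 + ((6 + (-1 + S))/(-2 + S))/2 = 2 + ((5 + S)/(-2 + S))/2 = 2 + (5 + S)/(2*(-2 + S)))
j(f(-5))*(62 + z(7, -5)) = 4*(62 + (-55 - 5*(-5)*7)) = 4*(62 + (-55 + 175)) = 4*(62 + 120) = 4*182 = 728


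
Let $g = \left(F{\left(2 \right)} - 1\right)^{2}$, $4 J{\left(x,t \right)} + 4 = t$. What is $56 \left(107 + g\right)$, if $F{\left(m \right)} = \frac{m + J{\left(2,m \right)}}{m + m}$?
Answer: $\frac{48111}{8} \approx 6013.9$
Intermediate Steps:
$J{\left(x,t \right)} = -1 + \frac{t}{4}$
$F{\left(m \right)} = \frac{-1 + \frac{5 m}{4}}{2 m}$ ($F{\left(m \right)} = \frac{m + \left(-1 + \frac{m}{4}\right)}{m + m} = \frac{-1 + \frac{5 m}{4}}{2 m}$)
$g = \frac{25}{64}$ ($g = \left(\frac{-4 + 5 \cdot 2}{8 \cdot 2} - 1\right)^{2} = \left(\frac{1}{8} \cdot \frac{1}{2} \left(-4 + 10\right) - 1\right)^{2} = \left(\frac{1}{8} \cdot \frac{1}{2} \cdot 6 - 1\right)^{2} = \left(\frac{3}{8} - 1\right)^{2} = \left(- \frac{5}{8}\right)^{2} = \frac{25}{64} \approx 0.39063$)
$56 \left(107 + g\right) = 56 \left(107 + \frac{25}{64}\right) = 56 \cdot \frac{6873}{64} = \frac{48111}{8}$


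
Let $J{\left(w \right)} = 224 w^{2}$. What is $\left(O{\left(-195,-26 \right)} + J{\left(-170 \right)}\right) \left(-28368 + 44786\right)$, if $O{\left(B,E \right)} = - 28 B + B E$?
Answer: $106456446340$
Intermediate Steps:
$\left(O{\left(-195,-26 \right)} + J{\left(-170 \right)}\right) \left(-28368 + 44786\right) = \left(- 195 \left(-28 - 26\right) + 224 \left(-170\right)^{2}\right) \left(-28368 + 44786\right) = \left(\left(-195\right) \left(-54\right) + 224 \cdot 28900\right) 16418 = \left(10530 + 6473600\right) 16418 = 6484130 \cdot 16418 = 106456446340$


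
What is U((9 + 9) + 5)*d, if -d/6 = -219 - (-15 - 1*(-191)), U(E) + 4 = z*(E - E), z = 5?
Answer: -9480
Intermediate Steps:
U(E) = -4 (U(E) = -4 + 5*(E - E) = -4 + 5*0 = -4 + 0 = -4)
d = 2370 (d = -6*(-219 - (-15 - 1*(-191))) = -6*(-219 - (-15 + 191)) = -6*(-219 - 1*176) = -6*(-219 - 176) = -6*(-395) = 2370)
U((9 + 9) + 5)*d = -4*2370 = -9480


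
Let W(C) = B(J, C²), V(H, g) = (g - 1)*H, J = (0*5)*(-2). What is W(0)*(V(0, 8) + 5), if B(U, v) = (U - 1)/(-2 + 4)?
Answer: -5/2 ≈ -2.5000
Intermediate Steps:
J = 0 (J = 0*(-2) = 0)
V(H, g) = H*(-1 + g) (V(H, g) = (-1 + g)*H = H*(-1 + g))
B(U, v) = -½ + U/2 (B(U, v) = (-1 + U)/2 = (-1 + U)*(½) = -½ + U/2)
W(C) = -½ (W(C) = -½ + (½)*0 = -½ + 0 = -½)
W(0)*(V(0, 8) + 5) = -(0*(-1 + 8) + 5)/2 = -(0*7 + 5)/2 = -(0 + 5)/2 = -½*5 = -5/2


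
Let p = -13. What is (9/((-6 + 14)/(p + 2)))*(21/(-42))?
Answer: 99/16 ≈ 6.1875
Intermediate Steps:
(9/((-6 + 14)/(p + 2)))*(21/(-42)) = (9/((-6 + 14)/(-13 + 2)))*(21/(-42)) = (9/(8/(-11)))*(21*(-1/42)) = (9/(8*(-1/11)))*(-½) = (9/(-8/11))*(-½) = -11/8*9*(-½) = -99/8*(-½) = 99/16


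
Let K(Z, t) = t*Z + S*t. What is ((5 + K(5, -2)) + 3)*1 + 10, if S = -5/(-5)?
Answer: 6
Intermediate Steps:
S = 1 (S = -5*(-⅕) = 1)
K(Z, t) = t + Z*t (K(Z, t) = t*Z + 1*t = Z*t + t = t + Z*t)
((5 + K(5, -2)) + 3)*1 + 10 = ((5 - 2*(1 + 5)) + 3)*1 + 10 = ((5 - 2*6) + 3)*1 + 10 = ((5 - 12) + 3)*1 + 10 = (-7 + 3)*1 + 10 = -4*1 + 10 = -4 + 10 = 6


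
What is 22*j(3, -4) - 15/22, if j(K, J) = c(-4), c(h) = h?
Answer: -1951/22 ≈ -88.682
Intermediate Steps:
j(K, J) = -4
22*j(3, -4) - 15/22 = 22*(-4) - 15/22 = -88 - 15*1/22 = -88 - 15/22 = -1951/22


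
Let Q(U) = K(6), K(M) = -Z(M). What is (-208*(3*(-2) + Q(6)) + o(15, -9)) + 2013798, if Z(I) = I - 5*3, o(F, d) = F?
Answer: 2013189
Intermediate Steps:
Z(I) = -15 + I (Z(I) = I - 15 = -15 + I)
K(M) = 15 - M (K(M) = -(-15 + M) = 15 - M)
Q(U) = 9 (Q(U) = 15 - 1*6 = 15 - 6 = 9)
(-208*(3*(-2) + Q(6)) + o(15, -9)) + 2013798 = (-208*(3*(-2) + 9) + 15) + 2013798 = (-208*(-6 + 9) + 15) + 2013798 = (-208*3 + 15) + 2013798 = (-624 + 15) + 2013798 = -609 + 2013798 = 2013189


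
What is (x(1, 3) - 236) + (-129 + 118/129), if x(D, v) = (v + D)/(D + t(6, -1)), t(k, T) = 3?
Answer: -46838/129 ≈ -363.09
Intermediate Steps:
x(D, v) = (D + v)/(3 + D) (x(D, v) = (v + D)/(D + 3) = (D + v)/(3 + D))
(x(1, 3) - 236) + (-129 + 118/129) = ((1 + 3)/(3 + 1) - 236) + (-129 + 118/129) = (4/4 - 236) + (-129 + 118*(1/129)) = ((¼)*4 - 236) + (-129 + 118/129) = (1 - 236) - 16523/129 = -235 - 16523/129 = -46838/129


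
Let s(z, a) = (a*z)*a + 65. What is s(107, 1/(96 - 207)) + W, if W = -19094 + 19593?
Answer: 6949151/12321 ≈ 564.01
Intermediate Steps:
s(z, a) = 65 + z*a² (s(z, a) = z*a² + 65 = 65 + z*a²)
W = 499
s(107, 1/(96 - 207)) + W = (65 + 107*(1/(96 - 207))²) + 499 = (65 + 107*(1/(-111))²) + 499 = (65 + 107*(-1/111)²) + 499 = (65 + 107*(1/12321)) + 499 = (65 + 107/12321) + 499 = 800972/12321 + 499 = 6949151/12321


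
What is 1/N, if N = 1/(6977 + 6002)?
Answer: 12979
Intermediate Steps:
N = 1/12979 ≈ 7.7048e-5
1/N = 1/(1/12979) = 12979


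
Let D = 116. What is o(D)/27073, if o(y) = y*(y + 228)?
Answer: 39904/27073 ≈ 1.4739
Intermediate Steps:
o(y) = y*(228 + y)
o(D)/27073 = (116*(228 + 116))/27073 = (116*344)*(1/27073) = 39904*(1/27073) = 39904/27073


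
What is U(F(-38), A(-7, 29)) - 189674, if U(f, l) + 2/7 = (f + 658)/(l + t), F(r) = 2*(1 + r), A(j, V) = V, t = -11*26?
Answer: -341228128/1799 ≈ -1.8968e+5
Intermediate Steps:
t = -286
F(r) = 2 + 2*r
U(f, l) = -2/7 + (658 + f)/(-286 + l) (U(f, l) = -2/7 + (f + 658)/(l - 286) = -2/7 + (658 + f)/(-286 + l))
U(F(-38), A(-7, 29)) - 189674 = (5178 - 2*29 + 7*(2 + 2*(-38)))/(7*(-286 + 29)) - 189674 = (⅐)*(5178 - 58 + 7*(2 - 76))/(-257) - 189674 = (⅐)*(-1/257)*(5178 - 58 + 7*(-74)) - 189674 = (⅐)*(-1/257)*(5178 - 58 - 518) - 189674 = (⅐)*(-1/257)*4602 - 189674 = -4602/1799 - 189674 = -341228128/1799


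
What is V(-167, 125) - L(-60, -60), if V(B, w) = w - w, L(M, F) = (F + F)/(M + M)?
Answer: -1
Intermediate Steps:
L(M, F) = F/M (L(M, F) = (2*F)/((2*M)) = (2*F)*(1/(2*M)) = F/M)
V(B, w) = 0
V(-167, 125) - L(-60, -60) = 0 - (-60)/(-60) = 0 - (-60)*(-1)/60 = 0 - 1*1 = 0 - 1 = -1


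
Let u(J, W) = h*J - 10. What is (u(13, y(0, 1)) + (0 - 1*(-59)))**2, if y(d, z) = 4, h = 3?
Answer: 7744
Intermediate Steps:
u(J, W) = -10 + 3*J (u(J, W) = 3*J - 10 = -10 + 3*J)
(u(13, y(0, 1)) + (0 - 1*(-59)))**2 = ((-10 + 3*13) + (0 - 1*(-59)))**2 = ((-10 + 39) + (0 + 59))**2 = (29 + 59)**2 = 88**2 = 7744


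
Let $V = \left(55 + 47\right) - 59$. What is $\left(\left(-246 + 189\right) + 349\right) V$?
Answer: $12556$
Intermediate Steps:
$V = 43$ ($V = 102 - 59 = 43$)
$\left(\left(-246 + 189\right) + 349\right) V = \left(\left(-246 + 189\right) + 349\right) 43 = \left(-57 + 349\right) 43 = 292 \cdot 43 = 12556$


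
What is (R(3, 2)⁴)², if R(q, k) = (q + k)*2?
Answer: 100000000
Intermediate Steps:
R(q, k) = 2*k + 2*q (R(q, k) = (k + q)*2 = 2*k + 2*q)
(R(3, 2)⁴)² = ((2*2 + 2*3)⁴)² = ((4 + 6)⁴)² = (10⁴)² = 10000² = 100000000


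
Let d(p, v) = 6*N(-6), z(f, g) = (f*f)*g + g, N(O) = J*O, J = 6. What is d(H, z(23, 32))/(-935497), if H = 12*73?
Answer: 216/935497 ≈ 0.00023089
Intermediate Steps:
H = 876
N(O) = 6*O
z(f, g) = g + g*f² (z(f, g) = f²*g + g = g*f² + g = g + g*f²)
d(p, v) = -216 (d(p, v) = 6*(6*(-6)) = 6*(-36) = -216)
d(H, z(23, 32))/(-935497) = -216/(-935497) = -216*(-1/935497) = 216/935497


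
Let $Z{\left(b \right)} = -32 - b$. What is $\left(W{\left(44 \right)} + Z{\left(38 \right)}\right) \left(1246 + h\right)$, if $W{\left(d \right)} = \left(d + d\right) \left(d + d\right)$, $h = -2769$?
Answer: $-11687502$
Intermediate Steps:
$W{\left(d \right)} = 4 d^{2}$ ($W{\left(d \right)} = 2 d 2 d = 4 d^{2}$)
$\left(W{\left(44 \right)} + Z{\left(38 \right)}\right) \left(1246 + h\right) = \left(4 \cdot 44^{2} - 70\right) \left(1246 - 2769\right) = \left(4 \cdot 1936 - 70\right) \left(-1523\right) = \left(7744 - 70\right) \left(-1523\right) = 7674 \left(-1523\right) = -11687502$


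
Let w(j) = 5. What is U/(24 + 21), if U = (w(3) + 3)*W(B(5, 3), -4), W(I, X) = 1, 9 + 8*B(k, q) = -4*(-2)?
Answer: 8/45 ≈ 0.17778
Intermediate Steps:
B(k, q) = -⅛ (B(k, q) = -9/8 + (-4*(-2))/8 = -9/8 + (⅛)*8 = -9/8 + 1 = -⅛)
U = 8 (U = (5 + 3)*1 = 8*1 = 8)
U/(24 + 21) = 8/(24 + 21) = 8/45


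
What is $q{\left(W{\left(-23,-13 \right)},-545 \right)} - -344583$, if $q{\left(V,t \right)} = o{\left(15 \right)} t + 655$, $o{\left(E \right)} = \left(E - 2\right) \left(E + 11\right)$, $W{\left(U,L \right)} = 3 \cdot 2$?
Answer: $161028$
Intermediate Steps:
$W{\left(U,L \right)} = 6$
$o{\left(E \right)} = \left(-2 + E\right) \left(11 + E\right)$
$q{\left(V,t \right)} = 655 + 338 t$ ($q{\left(V,t \right)} = \left(-22 + 15^{2} + 9 \cdot 15\right) t + 655 = \left(-22 + 225 + 135\right) t + 655 = 338 t + 655 = 655 + 338 t$)
$q{\left(W{\left(-23,-13 \right)},-545 \right)} - -344583 = \left(655 + 338 \left(-545\right)\right) - -344583 = \left(655 - 184210\right) + 344583 = -183555 + 344583 = 161028$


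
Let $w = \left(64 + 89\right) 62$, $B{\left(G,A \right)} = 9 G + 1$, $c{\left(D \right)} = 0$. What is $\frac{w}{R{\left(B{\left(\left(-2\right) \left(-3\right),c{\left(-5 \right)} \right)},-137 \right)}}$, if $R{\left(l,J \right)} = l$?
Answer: $\frac{9486}{55} \approx 172.47$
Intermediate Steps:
$B{\left(G,A \right)} = 1 + 9 G$
$w = 9486$ ($w = 153 \cdot 62 = 9486$)
$\frac{w}{R{\left(B{\left(\left(-2\right) \left(-3\right),c{\left(-5 \right)} \right)},-137 \right)}} = \frac{9486}{1 + 9 \left(\left(-2\right) \left(-3\right)\right)} = \frac{9486}{1 + 9 \cdot 6} = \frac{9486}{1 + 54} = \frac{9486}{55}$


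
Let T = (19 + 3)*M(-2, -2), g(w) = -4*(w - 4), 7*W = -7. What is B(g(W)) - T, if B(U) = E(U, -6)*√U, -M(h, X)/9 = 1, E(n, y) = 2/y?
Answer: 198 - 2*√5/3 ≈ 196.51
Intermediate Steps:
M(h, X) = -9 (M(h, X) = -9*1 = -9)
W = -1 (W = (⅐)*(-7) = -1)
g(w) = 16 - 4*w (g(w) = -4*(-4 + w) = 16 - 4*w)
B(U) = -√U/3 (B(U) = (2/(-6))*√U = (2*(-⅙))*√U = -√U/3)
T = -198 (T = (19 + 3)*(-9) = 22*(-9) = -198)
B(g(W)) - T = -√(16 - 4*(-1))/3 - 1*(-198) = -√(16 + 4)/3 + 198 = -2*√5/3 + 198 = 198 - 2*√5/3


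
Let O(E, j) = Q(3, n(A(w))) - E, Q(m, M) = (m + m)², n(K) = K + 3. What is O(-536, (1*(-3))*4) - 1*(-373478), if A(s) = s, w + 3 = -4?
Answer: 374050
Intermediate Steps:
w = -7 (w = -3 - 4 = -7)
n(K) = 3 + K
Q(m, M) = 4*m² (Q(m, M) = (2*m)² = 4*m²)
O(E, j) = 36 - E (O(E, j) = 4*3² - E = 4*9 - E = 36 - E)
O(-536, (1*(-3))*4) - 1*(-373478) = (36 - 1*(-536)) - 1*(-373478) = (36 + 536) + 373478 = 572 + 373478 = 374050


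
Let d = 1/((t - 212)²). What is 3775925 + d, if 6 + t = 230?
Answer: 543733201/144 ≈ 3.7759e+6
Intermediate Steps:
t = 224 (t = -6 + 230 = 224)
d = 1/144 (d = 1/((224 - 212)²) = 1/(12²) = 1/144 ≈ 0.0069444)
3775925 + d = 3775925 + 1/144 = 543733201/144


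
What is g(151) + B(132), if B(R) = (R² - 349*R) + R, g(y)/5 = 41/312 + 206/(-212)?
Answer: -471543907/16536 ≈ -28516.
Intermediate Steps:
g(y) = -69475/16536 (g(y) = 5*(41/312 + 206/(-212)) = 5*(41*(1/312) + 206*(-1/212)) = 5*(41/312 - 103/106) = 5*(-13895/16536) = -69475/16536)
B(R) = R² - 348*R
g(151) + B(132) = -69475/16536 + 132*(-348 + 132) = -69475/16536 + 132*(-216) = -69475/16536 - 28512 = -471543907/16536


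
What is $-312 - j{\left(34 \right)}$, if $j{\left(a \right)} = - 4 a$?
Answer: $-176$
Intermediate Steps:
$-312 - j{\left(34 \right)} = -312 - \left(-4\right) 34 = -312 - -136 = -312 + 136 = -176$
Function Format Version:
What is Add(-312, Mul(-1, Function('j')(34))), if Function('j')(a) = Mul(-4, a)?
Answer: -176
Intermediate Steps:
Add(-312, Mul(-1, Function('j')(34))) = Add(-312, Mul(-1, Mul(-4, 34))) = Add(-312, Mul(-1, -136)) = Add(-312, 136) = -176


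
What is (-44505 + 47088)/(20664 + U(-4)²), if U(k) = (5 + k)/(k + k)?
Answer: 165312/1322497 ≈ 0.12500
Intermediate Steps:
U(k) = (5 + k)/(2*k) (U(k) = (5 + k)/((2*k)) = (5 + k)*(1/(2*k)) = (5 + k)/(2*k))
(-44505 + 47088)/(20664 + U(-4)²) = (-44505 + 47088)/(20664 + ((½)*(5 - 4)/(-4))²) = 2583/(20664 + ((½)*(-¼)*1)²) = 2583/(20664 + (-⅛)²) = 2583/(20664 + 1/64) = 2583/(1322497/64) = 2583*(64/1322497) = 165312/1322497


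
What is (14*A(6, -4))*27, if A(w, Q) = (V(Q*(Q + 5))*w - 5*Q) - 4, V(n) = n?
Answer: -3024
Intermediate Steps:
A(w, Q) = -4 - 5*Q + Q*w*(5 + Q) (A(w, Q) = ((Q*(Q + 5))*w - 5*Q) - 4 = ((Q*(5 + Q))*w - 5*Q) - 4 = (Q*w*(5 + Q) - 5*Q) - 4 = (-5*Q + Q*w*(5 + Q)) - 4 = -4 - 5*Q + Q*w*(5 + Q))
(14*A(6, -4))*27 = (14*(-4 - 5*(-4) - 4*6*(5 - 4)))*27 = (14*(-4 + 20 - 4*6*1))*27 = (14*(-4 + 20 - 24))*27 = (14*(-8))*27 = -112*27 = -3024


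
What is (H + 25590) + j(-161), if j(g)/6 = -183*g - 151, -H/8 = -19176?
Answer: 354870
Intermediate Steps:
H = 153408 (H = -8*(-19176) = 153408)
j(g) = -906 - 1098*g (j(g) = 6*(-183*g - 151) = 6*(-151 - 183*g) = -906 - 1098*g)
(H + 25590) + j(-161) = (153408 + 25590) + (-906 - 1098*(-161)) = 178998 + (-906 + 176778) = 178998 + 175872 = 354870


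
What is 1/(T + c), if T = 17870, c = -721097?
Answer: -1/703227 ≈ -1.4220e-6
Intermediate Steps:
1/(T + c) = 1/(17870 - 721097) = 1/(-703227) = -1/703227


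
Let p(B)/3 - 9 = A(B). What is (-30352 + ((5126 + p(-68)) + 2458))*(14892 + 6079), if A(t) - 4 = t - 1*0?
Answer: -480927943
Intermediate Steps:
A(t) = 4 + t (A(t) = 4 + (t - 1*0) = 4 + (t + 0) = 4 + t)
p(B) = 39 + 3*B (p(B) = 27 + 3*(4 + B) = 27 + (12 + 3*B) = 39 + 3*B)
(-30352 + ((5126 + p(-68)) + 2458))*(14892 + 6079) = (-30352 + ((5126 + (39 + 3*(-68))) + 2458))*(14892 + 6079) = (-30352 + ((5126 + (39 - 204)) + 2458))*20971 = (-30352 + ((5126 - 165) + 2458))*20971 = (-30352 + (4961 + 2458))*20971 = (-30352 + 7419)*20971 = -22933*20971 = -480927943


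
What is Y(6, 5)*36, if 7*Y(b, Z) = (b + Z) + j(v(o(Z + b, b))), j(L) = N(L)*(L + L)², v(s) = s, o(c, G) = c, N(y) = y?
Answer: 192060/7 ≈ 27437.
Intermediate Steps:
j(L) = 4*L³ (j(L) = L*(L + L)² = L*(2*L)² = L*(4*L²) = 4*L³)
Y(b, Z) = Z/7 + b/7 + 4*(Z + b)³/7 (Y(b, Z) = ((b + Z) + 4*(Z + b)³)/7 = ((Z + b) + 4*(Z + b)³)/7 = (Z + b + 4*(Z + b)³)/7 = Z/7 + b/7 + 4*(Z + b)³/7)
Y(6, 5)*36 = ((⅐)*5 + (⅐)*6 + 4*(5 + 6)³/7)*36 = (5/7 + 6/7 + (4/7)*11³)*36 = (5/7 + 6/7 + (4/7)*1331)*36 = (5/7 + 6/7 + 5324/7)*36 = (5335/7)*36 = 192060/7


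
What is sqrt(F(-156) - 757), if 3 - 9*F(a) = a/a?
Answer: 7*I*sqrt(139)/3 ≈ 27.51*I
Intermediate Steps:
F(a) = 2/9 (F(a) = 1/3 - a/(9*a) = 1/3 - 1/9*1 = 1/3 - 1/9 = 2/9)
sqrt(F(-156) - 757) = sqrt(2/9 - 757) = sqrt(-6811/9) = 7*I*sqrt(139)/3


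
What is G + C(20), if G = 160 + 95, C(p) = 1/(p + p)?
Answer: 10201/40 ≈ 255.02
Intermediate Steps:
C(p) = 1/(2*p)
G = 255
G + C(20) = 255 + (½)/20 = 255 + (½)*(1/20) = 255 + 1/40 = 10201/40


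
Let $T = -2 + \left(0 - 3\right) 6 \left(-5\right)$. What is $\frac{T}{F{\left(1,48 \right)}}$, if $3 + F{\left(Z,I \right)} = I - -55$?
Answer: $\frac{22}{25} \approx 0.88$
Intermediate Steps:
$F{\left(Z,I \right)} = 52 + I$ ($F{\left(Z,I \right)} = -3 + \left(I - -55\right) = -3 + \left(I + 55\right) = -3 + \left(55 + I\right) = 52 + I$)
$T = 88$ ($T = -2 + \left(-3\right) 6 \left(-5\right) = -2 - -90 = -2 + 90 = 88$)
$\frac{T}{F{\left(1,48 \right)}} = \frac{88}{52 + 48} = \frac{88}{100} = 88 \cdot \frac{1}{100} = \frac{22}{25}$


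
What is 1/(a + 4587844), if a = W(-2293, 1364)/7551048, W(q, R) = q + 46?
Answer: 2517016/11547676752755 ≈ 2.1797e-7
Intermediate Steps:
W(q, R) = 46 + q
a = -749/2517016 (a = (46 - 2293)/7551048 = -2247*1/7551048 = -749/2517016 ≈ -0.00029757)
1/(a + 4587844) = 1/(-749/2517016 + 4587844) = 1/(11547676752755/2517016) = 2517016/11547676752755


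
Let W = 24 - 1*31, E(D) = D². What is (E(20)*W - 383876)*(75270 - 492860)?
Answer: 161472030840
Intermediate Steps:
W = -7 (W = 24 - 31 = -7)
(E(20)*W - 383876)*(75270 - 492860) = (20²*(-7) - 383876)*(75270 - 492860) = (400*(-7) - 383876)*(-417590) = (-2800 - 383876)*(-417590) = -386676*(-417590) = 161472030840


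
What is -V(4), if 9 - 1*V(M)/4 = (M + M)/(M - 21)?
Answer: -644/17 ≈ -37.882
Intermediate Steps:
V(M) = 36 - 8*M/(-21 + M) (V(M) = 36 - 4*(M + M)/(M - 21) = 36 - 4*2*M/(-21 + M) = 36 - 8*M/(-21 + M))
-V(4) = -28*(-27 + 4)/(-21 + 4) = -28*(-23)/(-17) = -28*(-1)*(-23)/17 = -1*644/17 = -644/17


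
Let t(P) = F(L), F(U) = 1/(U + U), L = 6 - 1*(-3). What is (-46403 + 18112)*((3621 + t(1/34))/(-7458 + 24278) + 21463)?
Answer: -183840662742169/302760 ≈ -6.0722e+8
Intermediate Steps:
L = 9 (L = 6 + 3 = 9)
F(U) = 1/(2*U)
t(P) = 1/18 (t(P) = (½)/9 = (½)*(⅑) = 1/18)
(-46403 + 18112)*((3621 + t(1/34))/(-7458 + 24278) + 21463) = (-46403 + 18112)*((3621 + 1/18)/(-7458 + 24278) + 21463) = -28291*((65179/18)/16820 + 21463) = -28291*((65179/18)*(1/16820) + 21463) = -28291*(65179/302760 + 21463) = -28291*6498203059/302760 = -183840662742169/302760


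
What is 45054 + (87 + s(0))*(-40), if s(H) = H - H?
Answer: 41574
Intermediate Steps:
s(H) = 0
45054 + (87 + s(0))*(-40) = 45054 + (87 + 0)*(-40) = 45054 + 87*(-40) = 45054 - 3480 = 41574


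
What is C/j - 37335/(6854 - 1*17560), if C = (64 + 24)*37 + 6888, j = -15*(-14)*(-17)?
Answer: 12342143/19110210 ≈ 0.64584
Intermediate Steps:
j = -3570 (j = 210*(-17) = -3570)
C = 10144 (C = 88*37 + 6888 = 3256 + 6888 = 10144)
C/j - 37335/(6854 - 1*17560) = 10144/(-3570) - 37335/(6854 - 1*17560) = 10144*(-1/3570) - 37335/(6854 - 17560) = -5072/1785 - 37335/(-10706) = -5072/1785 - 37335*(-1/10706) = -5072/1785 + 37335/10706 = 12342143/19110210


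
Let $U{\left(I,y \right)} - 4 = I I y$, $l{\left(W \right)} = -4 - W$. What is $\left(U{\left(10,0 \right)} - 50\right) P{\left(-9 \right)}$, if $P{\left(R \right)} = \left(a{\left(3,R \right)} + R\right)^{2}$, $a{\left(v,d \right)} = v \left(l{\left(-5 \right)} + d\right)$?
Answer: $-50094$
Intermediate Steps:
$a{\left(v,d \right)} = v \left(1 + d\right)$ ($a{\left(v,d \right)} = v \left(\left(-4 - -5\right) + d\right) = v \left(\left(-4 + 5\right) + d\right) = v \left(1 + d\right)$)
$U{\left(I,y \right)} = 4 + y I^{2}$ ($U{\left(I,y \right)} = 4 + I I y = 4 + I^{2} y = 4 + y I^{2}$)
$P{\left(R \right)} = \left(3 + 4 R\right)^{2}$ ($P{\left(R \right)} = \left(3 \left(1 + R\right) + R\right)^{2} = \left(\left(3 + 3 R\right) + R\right)^{2} = \left(3 + 4 R\right)^{2}$)
$\left(U{\left(10,0 \right)} - 50\right) P{\left(-9 \right)} = \left(\left(4 + 0 \cdot 10^{2}\right) - 50\right) \left(3 + 4 \left(-9\right)\right)^{2} = \left(\left(4 + 0 \cdot 100\right) - 50\right) \left(3 - 36\right)^{2} = \left(\left(4 + 0\right) - 50\right) \left(-33\right)^{2} = \left(4 - 50\right) 1089 = \left(-46\right) 1089 = -50094$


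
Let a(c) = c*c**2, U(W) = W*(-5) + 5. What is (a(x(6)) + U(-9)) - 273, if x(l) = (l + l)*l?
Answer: 373025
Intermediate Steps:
x(l) = 2*l**2 (x(l) = (2*l)*l = 2*l**2)
U(W) = 5 - 5*W (U(W) = -5*W + 5 = 5 - 5*W)
a(c) = c**3
(a(x(6)) + U(-9)) - 273 = ((2*6**2)**3 + (5 - 5*(-9))) - 273 = ((2*36)**3 + (5 + 45)) - 273 = (72**3 + 50) - 273 = (373248 + 50) - 273 = 373298 - 273 = 373025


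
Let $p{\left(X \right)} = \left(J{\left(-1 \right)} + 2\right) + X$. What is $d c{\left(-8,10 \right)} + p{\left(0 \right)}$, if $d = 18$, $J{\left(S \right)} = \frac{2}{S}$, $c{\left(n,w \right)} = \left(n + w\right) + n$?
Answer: $-108$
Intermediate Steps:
$c{\left(n,w \right)} = w + 2 n$
$p{\left(X \right)} = X$ ($p{\left(X \right)} = \left(\frac{2}{-1} + 2\right) + X = \left(2 \left(-1\right) + 2\right) + X = \left(-2 + 2\right) + X = 0 + X = X$)
$d c{\left(-8,10 \right)} + p{\left(0 \right)} = 18 \left(10 + 2 \left(-8\right)\right) + 0 = 18 \left(10 - 16\right) + 0 = 18 \left(-6\right) + 0 = -108 + 0 = -108$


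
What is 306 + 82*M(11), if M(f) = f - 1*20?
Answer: -432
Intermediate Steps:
M(f) = -20 + f (M(f) = f - 20 = -20 + f)
306 + 82*M(11) = 306 + 82*(-20 + 11) = 306 + 82*(-9) = 306 - 738 = -432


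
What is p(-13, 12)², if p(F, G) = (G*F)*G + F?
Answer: 3553225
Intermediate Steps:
p(F, G) = F + F*G² (p(F, G) = (F*G)*G + F = F*G² + F = F + F*G²)
p(-13, 12)² = (-13*(1 + 12²))² = (-13*(1 + 144))² = (-13*145)² = (-1885)² = 3553225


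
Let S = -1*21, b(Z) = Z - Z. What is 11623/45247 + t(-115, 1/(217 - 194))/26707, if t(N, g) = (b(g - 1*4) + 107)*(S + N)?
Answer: -20471699/71083037 ≈ -0.28800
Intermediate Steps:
b(Z) = 0
S = -21
t(N, g) = -2247 + 107*N (t(N, g) = (0 + 107)*(-21 + N) = 107*(-21 + N) = -2247 + 107*N)
11623/45247 + t(-115, 1/(217 - 194))/26707 = 11623/45247 + (-2247 + 107*(-115))/26707 = 11623*(1/45247) + (-2247 - 12305)*(1/26707) = 11623/45247 - 14552*1/26707 = 11623/45247 - 856/1571 = -20471699/71083037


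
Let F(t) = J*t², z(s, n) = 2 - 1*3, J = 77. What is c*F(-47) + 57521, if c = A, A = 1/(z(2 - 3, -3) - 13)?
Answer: 90743/2 ≈ 45372.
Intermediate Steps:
z(s, n) = -1 (z(s, n) = 2 - 3 = -1)
F(t) = 77*t²
A = -1/14 (A = 1/(-1 - 13) = 1/(-14) = -1/14 ≈ -0.071429)
c = -1/14 ≈ -0.071429
c*F(-47) + 57521 = -11*(-47)²/2 + 57521 = -11*2209/2 + 57521 = -1/14*170093 + 57521 = -24299/2 + 57521 = 90743/2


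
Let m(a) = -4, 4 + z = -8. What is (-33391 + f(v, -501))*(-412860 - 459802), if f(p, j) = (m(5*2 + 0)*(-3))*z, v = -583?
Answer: 29264720170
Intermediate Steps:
z = -12 (z = -4 - 8 = -12)
f(p, j) = -144 (f(p, j) = -4*(-3)*(-12) = 12*(-12) = -144)
(-33391 + f(v, -501))*(-412860 - 459802) = (-33391 - 144)*(-412860 - 459802) = -33535*(-872662) = 29264720170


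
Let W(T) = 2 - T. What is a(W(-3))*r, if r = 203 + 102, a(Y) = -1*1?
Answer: -305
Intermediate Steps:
a(Y) = -1
r = 305
a(W(-3))*r = -1*305 = -305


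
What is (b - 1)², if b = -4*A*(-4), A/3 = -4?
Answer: 37249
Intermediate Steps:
A = -12 (A = 3*(-4) = -12)
b = -192 (b = -4*(-12)*(-4) = 48*(-4) = -192)
(b - 1)² = (-192 - 1)² = (-193)² = 37249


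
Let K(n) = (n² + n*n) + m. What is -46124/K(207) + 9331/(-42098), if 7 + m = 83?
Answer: -486013/640006 ≈ -0.75939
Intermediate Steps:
m = 76 (m = -7 + 83 = 76)
K(n) = 76 + 2*n² (K(n) = (n² + n*n) + 76 = (n² + n²) + 76 = 2*n² + 76 = 76 + 2*n²)
-46124/K(207) + 9331/(-42098) = -46124/(76 + 2*207²) + 9331/(-42098) = -46124/(76 + 2*42849) + 9331*(-1/42098) = -46124/(76 + 85698) - 43/194 = -46124/85774 - 43/194 = -46124*1/85774 - 43/194 = -1774/3299 - 43/194 = -486013/640006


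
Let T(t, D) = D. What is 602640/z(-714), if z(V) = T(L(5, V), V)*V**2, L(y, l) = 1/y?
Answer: -2790/1685159 ≈ -0.0016556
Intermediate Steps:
z(V) = V**3 (z(V) = V*V**2 = V**3)
602640/z(-714) = 602640/((-714)**3) = 602640/(-363994344) = 602640*(-1/363994344) = -2790/1685159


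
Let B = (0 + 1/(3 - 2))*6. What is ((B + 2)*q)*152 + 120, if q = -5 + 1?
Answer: -4744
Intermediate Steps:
B = 6 (B = (0 + 1/1)*6 = (0 + 1)*6 = 1*6 = 6)
q = -4
((B + 2)*q)*152 + 120 = ((6 + 2)*(-4))*152 + 120 = (8*(-4))*152 + 120 = -32*152 + 120 = -4864 + 120 = -4744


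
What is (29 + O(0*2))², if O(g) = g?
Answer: 841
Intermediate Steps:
(29 + O(0*2))² = (29 + 0*2)² = (29 + 0)² = 29² = 841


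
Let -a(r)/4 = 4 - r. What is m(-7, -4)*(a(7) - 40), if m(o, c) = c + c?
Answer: 224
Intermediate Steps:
a(r) = -16 + 4*r (a(r) = -4*(4 - r) = -16 + 4*r)
m(o, c) = 2*c
m(-7, -4)*(a(7) - 40) = (2*(-4))*((-16 + 4*7) - 40) = -8*((-16 + 28) - 40) = -8*(12 - 40) = -8*(-28) = 224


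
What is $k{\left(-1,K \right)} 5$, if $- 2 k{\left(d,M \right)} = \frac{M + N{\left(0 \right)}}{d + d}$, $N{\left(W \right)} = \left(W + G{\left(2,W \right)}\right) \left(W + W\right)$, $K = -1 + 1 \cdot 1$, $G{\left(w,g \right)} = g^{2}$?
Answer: $0$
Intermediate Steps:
$K = 0$ ($K = -1 + 1 = 0$)
$N{\left(W \right)} = 2 W \left(W + W^{2}\right)$ ($N{\left(W \right)} = \left(W + W^{2}\right) \left(W + W\right) = \left(W + W^{2}\right) 2 W = 2 W \left(W + W^{2}\right)$)
$k{\left(d,M \right)} = - \frac{M}{4 d}$ ($k{\left(d,M \right)} = - \frac{\left(M + 2 \cdot 0^{2} \left(1 + 0\right)\right) \frac{1}{d + d}}{2} = - \frac{\left(M + 2 \cdot 0 \cdot 1\right) \frac{1}{2 d}}{2} = - \frac{\left(M + 0\right) \frac{1}{2 d}}{2} = - \frac{M \frac{1}{2 d}}{2} = - \frac{\frac{1}{2} M \frac{1}{d}}{2} = - \frac{M}{4 d}$)
$k{\left(-1,K \right)} 5 = \left(- \frac{1}{4}\right) 0 \frac{1}{-1} \cdot 5 = \left(- \frac{1}{4}\right) 0 \left(-1\right) 5 = 0 \cdot 5 = 0$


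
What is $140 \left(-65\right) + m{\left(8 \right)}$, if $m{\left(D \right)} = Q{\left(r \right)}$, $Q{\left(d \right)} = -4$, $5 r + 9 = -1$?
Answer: $-9104$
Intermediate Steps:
$r = -2$ ($r = - \frac{9}{5} + \frac{1}{5} \left(-1\right) = - \frac{9}{5} - \frac{1}{5} = -2$)
$m{\left(D \right)} = -4$
$140 \left(-65\right) + m{\left(8 \right)} = 140 \left(-65\right) - 4 = -9100 - 4 = -9104$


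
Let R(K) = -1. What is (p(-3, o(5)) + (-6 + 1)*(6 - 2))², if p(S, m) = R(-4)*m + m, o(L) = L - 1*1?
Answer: 400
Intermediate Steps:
o(L) = -1 + L (o(L) = L - 1 = -1 + L)
p(S, m) = 0 (p(S, m) = -m + m = 0)
(p(-3, o(5)) + (-6 + 1)*(6 - 2))² = (0 + (-6 + 1)*(6 - 2))² = (0 - 5*4)² = (0 - 20)² = (-20)² = 400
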